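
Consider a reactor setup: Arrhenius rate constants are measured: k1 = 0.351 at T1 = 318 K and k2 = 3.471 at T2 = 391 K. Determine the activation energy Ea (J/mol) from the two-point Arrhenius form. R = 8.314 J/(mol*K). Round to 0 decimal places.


Ea = R * ln(k2/k1) / (1/T1 - 1/T2)
ln(k2/k1) = ln(3.471/0.351) = 2.2914118
1/T1 - 1/T2 = 1/318 - 1/391 = 0.000587109331
Ea = 8.314 * 2.2914118 / 0.000587109331
Ea = 32448 J/mol


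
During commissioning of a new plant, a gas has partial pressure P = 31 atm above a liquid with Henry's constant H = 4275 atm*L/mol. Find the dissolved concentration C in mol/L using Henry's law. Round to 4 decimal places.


C = P / H
C = 31 / 4275
C = 0.0073 mol/L


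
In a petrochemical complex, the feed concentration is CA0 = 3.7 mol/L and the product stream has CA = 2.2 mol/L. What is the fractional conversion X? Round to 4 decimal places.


X = (CA0 - CA) / CA0
X = (3.7 - 2.2) / 3.7
X = 1.5 / 3.7
X = 0.4054


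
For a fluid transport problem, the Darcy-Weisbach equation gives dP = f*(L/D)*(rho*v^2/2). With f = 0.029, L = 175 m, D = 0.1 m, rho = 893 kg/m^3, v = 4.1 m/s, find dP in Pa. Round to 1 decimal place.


dP = f * (L/D) * (rho*v^2/2)
dP = 0.029 * (175/0.1) * (893*4.1^2/2)
L/D = 1750.0
rho*v^2/2 = 893*16.81/2 = 7505.665
dP = 0.029 * 1750.0 * 7505.665
dP = 380912.5 Pa


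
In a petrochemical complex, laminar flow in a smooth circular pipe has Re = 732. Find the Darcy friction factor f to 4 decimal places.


f = 64 / Re
f = 64 / 732
f = 0.0874


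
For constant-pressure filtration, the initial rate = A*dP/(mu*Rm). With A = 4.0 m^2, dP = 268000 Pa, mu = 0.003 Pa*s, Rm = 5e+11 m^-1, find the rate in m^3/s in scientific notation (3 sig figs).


rate = A * dP / (mu * Rm)
rate = 4.0 * 268000 / (0.003 * 5e+11)
rate = 1072000.0 / 1.500e+09
rate = 7.15e-04 m^3/s


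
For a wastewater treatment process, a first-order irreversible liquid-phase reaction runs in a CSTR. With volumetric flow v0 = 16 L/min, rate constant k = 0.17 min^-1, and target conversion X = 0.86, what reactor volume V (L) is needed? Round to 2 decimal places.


V = v0 * X / (k * (1 - X))
V = 16 * 0.86 / (0.17 * (1 - 0.86))
V = 13.76 / (0.17 * 0.14)
V = 13.76 / 0.0238
V = 578.15 L


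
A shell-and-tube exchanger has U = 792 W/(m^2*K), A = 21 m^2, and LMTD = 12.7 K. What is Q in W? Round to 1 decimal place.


Q = U * A * LMTD
Q = 792 * 21 * 12.7
Q = 211226.4 W


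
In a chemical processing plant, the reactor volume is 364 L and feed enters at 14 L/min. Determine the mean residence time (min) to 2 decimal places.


tau = V / v0
tau = 364 / 14
tau = 26.00 min


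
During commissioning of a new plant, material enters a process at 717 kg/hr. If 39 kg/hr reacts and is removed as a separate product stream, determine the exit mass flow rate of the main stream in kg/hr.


Steady-state mass balance on the main outlet: F_out = F_in - F_removed
F_out = 717 - 39
F_out = 678 kg/hr


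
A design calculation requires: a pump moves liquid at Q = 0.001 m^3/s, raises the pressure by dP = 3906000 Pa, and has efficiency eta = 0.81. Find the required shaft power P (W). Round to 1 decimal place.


P = Q * dP / eta
P = 0.001 * 3906000 / 0.81
P = 3906.0 / 0.81
P = 4822.2 W


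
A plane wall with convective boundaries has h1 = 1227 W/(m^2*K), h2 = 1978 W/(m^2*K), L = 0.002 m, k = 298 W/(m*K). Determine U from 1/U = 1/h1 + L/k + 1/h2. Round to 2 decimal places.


1/U = 1/h1 + L/k + 1/h2
1/U = 1/1227 + 0.002/298 + 1/1978
1/U = 0.0008149959 + 6.7114e-06 + 0.0005055612
1/U = 0.0013272685
U = 753.43 W/(m^2*K)


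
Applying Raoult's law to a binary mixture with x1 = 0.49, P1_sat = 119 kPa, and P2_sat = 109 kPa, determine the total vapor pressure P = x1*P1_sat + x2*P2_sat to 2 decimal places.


P = x1*P1_sat + x2*P2_sat
x2 = 1 - x1 = 1 - 0.49 = 0.51
P = 0.49*119 + 0.51*109
P = 58.31 + 55.59
P = 113.90 kPa


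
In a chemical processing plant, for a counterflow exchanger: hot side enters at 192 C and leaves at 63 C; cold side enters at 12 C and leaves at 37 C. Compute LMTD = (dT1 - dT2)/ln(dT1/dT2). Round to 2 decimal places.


dT1 = Th_in - Tc_out = 192 - 37 = 155
dT2 = Th_out - Tc_in = 63 - 12 = 51
LMTD = (dT1 - dT2) / ln(dT1/dT2)
LMTD = (155 - 51) / ln(155/51)
LMTD = 93.56 K


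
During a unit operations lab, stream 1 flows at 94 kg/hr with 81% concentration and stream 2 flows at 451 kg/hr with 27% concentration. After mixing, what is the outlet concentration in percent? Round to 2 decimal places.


Mass balance on solute: F1*x1 + F2*x2 = F3*x3
F3 = F1 + F2 = 94 + 451 = 545 kg/hr
x3 = (F1*x1 + F2*x2)/F3
x3 = (94*0.81 + 451*0.27) / 545
x3 = 36.31%


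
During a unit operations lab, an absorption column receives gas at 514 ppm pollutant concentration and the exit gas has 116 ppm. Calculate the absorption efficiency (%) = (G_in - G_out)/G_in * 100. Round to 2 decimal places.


Efficiency = (G_in - G_out) / G_in * 100%
Efficiency = (514 - 116) / 514 * 100
Efficiency = 398 / 514 * 100
Efficiency = 77.43%


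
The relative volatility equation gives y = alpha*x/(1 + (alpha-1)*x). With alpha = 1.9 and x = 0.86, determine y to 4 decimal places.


y = alpha*x / (1 + (alpha-1)*x)
y = 1.9*0.86 / (1 + (1.9-1)*0.86)
y = 1.634 / (1 + 0.774)
y = 1.634 / 1.774
y = 0.9211


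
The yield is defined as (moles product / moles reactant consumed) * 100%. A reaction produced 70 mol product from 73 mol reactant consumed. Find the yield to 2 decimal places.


Yield = (moles product / moles consumed) * 100%
Yield = (70 / 73) * 100
Yield = 0.9589 * 100
Yield = 95.89%


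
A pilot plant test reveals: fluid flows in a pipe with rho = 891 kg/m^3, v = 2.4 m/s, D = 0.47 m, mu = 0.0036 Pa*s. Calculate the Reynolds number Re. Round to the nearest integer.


Re = rho * v * D / mu
Re = 891 * 2.4 * 0.47 / 0.0036
Re = 1005.048 / 0.0036
Re = 279180


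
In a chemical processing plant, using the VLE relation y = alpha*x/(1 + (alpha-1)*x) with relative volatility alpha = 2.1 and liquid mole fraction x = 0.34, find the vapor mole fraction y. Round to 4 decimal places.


y = alpha*x / (1 + (alpha-1)*x)
y = 2.1*0.34 / (1 + (2.1-1)*0.34)
y = 0.714 / (1 + 0.374)
y = 0.714 / 1.374
y = 0.5197


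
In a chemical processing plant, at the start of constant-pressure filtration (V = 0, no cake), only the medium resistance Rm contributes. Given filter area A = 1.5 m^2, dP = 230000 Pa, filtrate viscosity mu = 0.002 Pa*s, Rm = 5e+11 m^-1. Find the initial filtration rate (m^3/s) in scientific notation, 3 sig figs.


rate = A * dP / (mu * Rm)
rate = 1.5 * 230000 / (0.002 * 5e+11)
rate = 345000.0 / 1.000e+09
rate = 3.45e-04 m^3/s


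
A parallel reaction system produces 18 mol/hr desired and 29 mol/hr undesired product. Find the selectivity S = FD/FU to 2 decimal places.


S = desired product rate / undesired product rate
S = 18 / 29
S = 0.62


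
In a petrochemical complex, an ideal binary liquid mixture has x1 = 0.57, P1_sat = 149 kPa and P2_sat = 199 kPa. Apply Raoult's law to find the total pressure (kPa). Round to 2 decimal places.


P = x1*P1_sat + x2*P2_sat
x2 = 1 - x1 = 1 - 0.57 = 0.43
P = 0.57*149 + 0.43*199
P = 84.93 + 85.57
P = 170.50 kPa


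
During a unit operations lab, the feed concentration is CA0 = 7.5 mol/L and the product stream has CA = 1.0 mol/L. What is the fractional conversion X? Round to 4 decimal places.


X = (CA0 - CA) / CA0
X = (7.5 - 1.0) / 7.5
X = 6.5 / 7.5
X = 0.8667


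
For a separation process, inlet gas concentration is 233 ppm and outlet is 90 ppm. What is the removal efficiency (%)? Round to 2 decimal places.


Efficiency = (G_in - G_out) / G_in * 100%
Efficiency = (233 - 90) / 233 * 100
Efficiency = 143 / 233 * 100
Efficiency = 61.37%


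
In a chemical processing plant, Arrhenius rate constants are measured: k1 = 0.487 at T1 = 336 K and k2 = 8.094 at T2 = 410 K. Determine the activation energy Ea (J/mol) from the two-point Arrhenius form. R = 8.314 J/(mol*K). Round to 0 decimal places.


Ea = R * ln(k2/k1) / (1/T1 - 1/T2)
ln(k2/k1) = ln(8.094/0.487) = 2.8106142
1/T1 - 1/T2 = 1/336 - 1/410 = 0.000537166086
Ea = 8.314 * 2.8106142 / 0.000537166086
Ea = 43501 J/mol


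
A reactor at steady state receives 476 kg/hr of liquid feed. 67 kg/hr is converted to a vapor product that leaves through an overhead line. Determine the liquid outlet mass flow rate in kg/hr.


Steady-state mass balance on the main outlet: F_out = F_in - F_removed
F_out = 476 - 67
F_out = 409 kg/hr


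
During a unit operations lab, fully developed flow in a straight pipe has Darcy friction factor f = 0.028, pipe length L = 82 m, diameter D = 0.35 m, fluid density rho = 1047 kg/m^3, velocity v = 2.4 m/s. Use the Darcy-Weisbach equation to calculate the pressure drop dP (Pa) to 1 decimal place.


dP = f * (L/D) * (rho*v^2/2)
dP = 0.028 * (82/0.35) * (1047*2.4^2/2)
L/D = 234.28571429
rho*v^2/2 = 1047*5.76/2 = 3015.36
dP = 0.028 * 234.28571429 * 3015.36
dP = 19780.8 Pa


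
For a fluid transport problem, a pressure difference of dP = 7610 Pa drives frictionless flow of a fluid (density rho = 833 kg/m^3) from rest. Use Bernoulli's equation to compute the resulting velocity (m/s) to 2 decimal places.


v = sqrt(2*dP/rho)
v = sqrt(2*7610/833)
v = sqrt(18.271309)
v = 4.27 m/s


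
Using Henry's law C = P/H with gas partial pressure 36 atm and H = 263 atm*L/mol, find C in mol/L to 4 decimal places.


C = P / H
C = 36 / 263
C = 0.1369 mol/L


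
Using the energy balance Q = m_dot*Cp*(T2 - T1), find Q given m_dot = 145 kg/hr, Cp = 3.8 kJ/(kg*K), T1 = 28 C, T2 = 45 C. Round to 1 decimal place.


Q = m_dot * Cp * (T2 - T1)
Q = 145 * 3.8 * (45 - 28)
Q = 145 * 3.8 * 17
Q = 9367.0 kJ/hr


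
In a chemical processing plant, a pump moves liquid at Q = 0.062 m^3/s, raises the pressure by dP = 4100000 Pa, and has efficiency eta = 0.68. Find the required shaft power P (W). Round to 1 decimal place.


P = Q * dP / eta
P = 0.062 * 4100000 / 0.68
P = 254200.0 / 0.68
P = 373823.5 W


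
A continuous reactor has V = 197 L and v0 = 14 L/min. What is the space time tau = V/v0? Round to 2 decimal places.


tau = V / v0
tau = 197 / 14
tau = 14.07 min


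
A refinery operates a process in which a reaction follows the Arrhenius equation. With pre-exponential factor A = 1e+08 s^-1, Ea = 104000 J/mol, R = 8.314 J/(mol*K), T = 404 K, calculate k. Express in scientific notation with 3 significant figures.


k = A * exp(-Ea/(R*T))
k = 1e+08 * exp(-104000 / (8.314 * 404))
k = 1e+08 * exp(-30.962923)
k = 3.57e-06


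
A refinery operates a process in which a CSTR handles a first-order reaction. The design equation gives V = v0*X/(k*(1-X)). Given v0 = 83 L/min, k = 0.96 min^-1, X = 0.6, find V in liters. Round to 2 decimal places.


V = v0 * X / (k * (1 - X))
V = 83 * 0.6 / (0.96 * (1 - 0.6))
V = 49.8 / (0.96 * 0.4)
V = 49.8 / 0.384
V = 129.69 L


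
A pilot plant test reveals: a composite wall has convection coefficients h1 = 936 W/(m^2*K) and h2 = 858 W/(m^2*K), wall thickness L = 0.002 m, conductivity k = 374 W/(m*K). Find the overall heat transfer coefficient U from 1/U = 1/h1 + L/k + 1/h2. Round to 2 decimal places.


1/U = 1/h1 + L/k + 1/h2
1/U = 1/936 + 0.002/374 + 1/858
1/U = 0.0010683761 + 5.3476e-06 + 0.0011655012
1/U = 0.0022392249
U = 446.58 W/(m^2*K)


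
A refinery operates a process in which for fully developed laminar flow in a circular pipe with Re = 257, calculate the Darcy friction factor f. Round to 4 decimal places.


f = 64 / Re
f = 64 / 257
f = 0.2490


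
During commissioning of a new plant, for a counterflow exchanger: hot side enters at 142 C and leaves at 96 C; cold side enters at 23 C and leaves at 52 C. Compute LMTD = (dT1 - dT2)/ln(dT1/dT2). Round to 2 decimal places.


dT1 = Th_in - Tc_out = 142 - 52 = 90
dT2 = Th_out - Tc_in = 96 - 23 = 73
LMTD = (dT1 - dT2) / ln(dT1/dT2)
LMTD = (90 - 73) / ln(90/73)
LMTD = 81.20 K


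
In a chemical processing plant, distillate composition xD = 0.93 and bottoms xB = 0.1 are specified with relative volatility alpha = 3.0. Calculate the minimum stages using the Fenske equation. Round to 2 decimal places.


N_min = ln((xD*(1-xB))/(xB*(1-xD))) / ln(alpha)
Numerator inside ln: 0.837 / 0.007 = 119.571429
ln(119.571429) = 4.783914
ln(alpha) = ln(3.0) = 1.098612
N_min = 4.783914 / 1.098612 = 4.35


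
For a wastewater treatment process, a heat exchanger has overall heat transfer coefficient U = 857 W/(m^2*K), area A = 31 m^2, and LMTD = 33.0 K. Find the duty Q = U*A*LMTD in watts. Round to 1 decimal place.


Q = U * A * LMTD
Q = 857 * 31 * 33.0
Q = 876711.0 W


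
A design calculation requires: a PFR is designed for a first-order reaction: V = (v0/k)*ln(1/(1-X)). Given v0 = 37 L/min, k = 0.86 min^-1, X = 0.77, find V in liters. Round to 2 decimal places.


V = (v0/k) * ln(1/(1-X))
V = (37/0.86) * ln(1/(1-0.77))
V = 43.023256 * ln(4.347826)
V = 43.023256 * 1.469676
V = 63.23 L


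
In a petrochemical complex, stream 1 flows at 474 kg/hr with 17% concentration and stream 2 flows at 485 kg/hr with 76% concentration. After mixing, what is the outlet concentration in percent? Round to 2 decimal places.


Mass balance on solute: F1*x1 + F2*x2 = F3*x3
F3 = F1 + F2 = 474 + 485 = 959 kg/hr
x3 = (F1*x1 + F2*x2)/F3
x3 = (474*0.17 + 485*0.76) / 959
x3 = 46.84%


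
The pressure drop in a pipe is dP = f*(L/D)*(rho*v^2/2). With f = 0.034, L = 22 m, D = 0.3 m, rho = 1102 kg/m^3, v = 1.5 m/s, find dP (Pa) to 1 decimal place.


dP = f * (L/D) * (rho*v^2/2)
dP = 0.034 * (22/0.3) * (1102*1.5^2/2)
L/D = 73.33333333
rho*v^2/2 = 1102*2.25/2 = 1239.75
dP = 0.034 * 73.33333333 * 1239.75
dP = 3091.1 Pa


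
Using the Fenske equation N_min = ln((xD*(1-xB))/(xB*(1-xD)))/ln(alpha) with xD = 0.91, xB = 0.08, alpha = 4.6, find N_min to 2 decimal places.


N_min = ln((xD*(1-xB))/(xB*(1-xD))) / ln(alpha)
Numerator inside ln: 0.8372 / 0.0072 = 116.277778
ln(116.277778) = 4.755982
ln(alpha) = ln(4.6) = 1.526056
N_min = 4.755982 / 1.526056 = 3.12


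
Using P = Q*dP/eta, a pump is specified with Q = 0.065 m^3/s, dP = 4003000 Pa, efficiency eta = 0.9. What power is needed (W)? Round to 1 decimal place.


P = Q * dP / eta
P = 0.065 * 4003000 / 0.9
P = 260195.0 / 0.9
P = 289105.6 W


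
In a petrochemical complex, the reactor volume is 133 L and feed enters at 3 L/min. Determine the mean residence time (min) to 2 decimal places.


tau = V / v0
tau = 133 / 3
tau = 44.33 min


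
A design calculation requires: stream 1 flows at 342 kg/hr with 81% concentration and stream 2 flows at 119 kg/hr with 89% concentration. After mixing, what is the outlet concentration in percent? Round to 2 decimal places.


Mass balance on solute: F1*x1 + F2*x2 = F3*x3
F3 = F1 + F2 = 342 + 119 = 461 kg/hr
x3 = (F1*x1 + F2*x2)/F3
x3 = (342*0.81 + 119*0.89) / 461
x3 = 83.07%


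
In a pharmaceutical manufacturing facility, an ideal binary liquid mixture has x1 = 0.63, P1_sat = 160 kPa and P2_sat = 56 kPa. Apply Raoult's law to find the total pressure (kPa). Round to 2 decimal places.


P = x1*P1_sat + x2*P2_sat
x2 = 1 - x1 = 1 - 0.63 = 0.37
P = 0.63*160 + 0.37*56
P = 100.8 + 20.72
P = 121.52 kPa


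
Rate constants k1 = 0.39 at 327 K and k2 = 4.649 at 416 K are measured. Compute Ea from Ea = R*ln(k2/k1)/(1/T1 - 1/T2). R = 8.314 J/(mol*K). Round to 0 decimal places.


Ea = R * ln(k2/k1) / (1/T1 - 1/T2)
ln(k2/k1) = ln(4.649/0.39) = 2.4782607
1/T1 - 1/T2 = 1/327 - 1/416 = 0.000654257822
Ea = 8.314 * 2.4782607 / 0.000654257822
Ea = 31493 J/mol


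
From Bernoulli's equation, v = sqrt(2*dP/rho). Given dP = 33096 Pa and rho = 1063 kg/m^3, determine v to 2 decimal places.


v = sqrt(2*dP/rho)
v = sqrt(2*33096/1063)
v = sqrt(62.26905)
v = 7.89 m/s


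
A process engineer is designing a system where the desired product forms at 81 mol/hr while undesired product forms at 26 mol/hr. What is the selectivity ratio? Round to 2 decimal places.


S = desired product rate / undesired product rate
S = 81 / 26
S = 3.12


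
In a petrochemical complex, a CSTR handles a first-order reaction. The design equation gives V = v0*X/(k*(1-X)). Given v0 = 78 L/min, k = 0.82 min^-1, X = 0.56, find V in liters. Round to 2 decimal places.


V = v0 * X / (k * (1 - X))
V = 78 * 0.56 / (0.82 * (1 - 0.56))
V = 43.68 / (0.82 * 0.44)
V = 43.68 / 0.3608
V = 121.06 L


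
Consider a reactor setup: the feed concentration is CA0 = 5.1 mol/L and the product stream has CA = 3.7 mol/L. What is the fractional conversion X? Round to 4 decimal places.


X = (CA0 - CA) / CA0
X = (5.1 - 3.7) / 5.1
X = 1.4 / 5.1
X = 0.2745


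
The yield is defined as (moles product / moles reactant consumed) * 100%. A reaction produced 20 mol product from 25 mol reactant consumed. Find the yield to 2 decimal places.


Yield = (moles product / moles consumed) * 100%
Yield = (20 / 25) * 100
Yield = 0.8 * 100
Yield = 80.00%


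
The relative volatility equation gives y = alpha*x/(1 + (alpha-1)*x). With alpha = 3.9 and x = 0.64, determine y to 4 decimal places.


y = alpha*x / (1 + (alpha-1)*x)
y = 3.9*0.64 / (1 + (3.9-1)*0.64)
y = 2.496 / (1 + 1.856)
y = 2.496 / 2.856
y = 0.8739


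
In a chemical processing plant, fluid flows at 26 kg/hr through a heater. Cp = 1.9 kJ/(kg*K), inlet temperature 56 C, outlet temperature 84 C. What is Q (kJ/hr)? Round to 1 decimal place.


Q = m_dot * Cp * (T2 - T1)
Q = 26 * 1.9 * (84 - 56)
Q = 26 * 1.9 * 28
Q = 1383.2 kJ/hr


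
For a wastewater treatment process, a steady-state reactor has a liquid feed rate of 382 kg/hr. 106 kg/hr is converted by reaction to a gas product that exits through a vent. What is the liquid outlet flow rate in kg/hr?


Steady-state mass balance on the main outlet: F_out = F_in - F_removed
F_out = 382 - 106
F_out = 276 kg/hr


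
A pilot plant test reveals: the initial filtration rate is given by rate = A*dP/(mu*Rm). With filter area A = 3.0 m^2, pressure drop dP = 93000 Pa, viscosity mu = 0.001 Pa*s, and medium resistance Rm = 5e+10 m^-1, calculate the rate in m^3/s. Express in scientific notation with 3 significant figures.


rate = A * dP / (mu * Rm)
rate = 3.0 * 93000 / (0.001 * 5e+10)
rate = 279000.0 / 5.000e+07
rate = 5.58e-03 m^3/s


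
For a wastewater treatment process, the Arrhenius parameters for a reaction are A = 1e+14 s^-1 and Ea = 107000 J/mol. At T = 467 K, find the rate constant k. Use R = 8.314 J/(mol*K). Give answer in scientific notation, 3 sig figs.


k = A * exp(-Ea/(R*T))
k = 1e+14 * exp(-107000 / (8.314 * 467))
k = 1e+14 * exp(-27.558583)
k = 1.08e+02


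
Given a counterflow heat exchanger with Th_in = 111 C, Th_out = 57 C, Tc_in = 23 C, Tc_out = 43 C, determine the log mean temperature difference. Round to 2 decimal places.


dT1 = Th_in - Tc_out = 111 - 43 = 68
dT2 = Th_out - Tc_in = 57 - 23 = 34
LMTD = (dT1 - dT2) / ln(dT1/dT2)
LMTD = (68 - 34) / ln(68/34)
LMTD = 49.05 K


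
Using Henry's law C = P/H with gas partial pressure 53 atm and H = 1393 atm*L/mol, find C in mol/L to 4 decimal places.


C = P / H
C = 53 / 1393
C = 0.0380 mol/L


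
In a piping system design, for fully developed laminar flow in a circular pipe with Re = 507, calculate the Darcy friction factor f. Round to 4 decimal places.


f = 64 / Re
f = 64 / 507
f = 0.1262


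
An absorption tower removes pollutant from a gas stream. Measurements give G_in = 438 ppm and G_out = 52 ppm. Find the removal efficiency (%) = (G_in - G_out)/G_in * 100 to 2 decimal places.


Efficiency = (G_in - G_out) / G_in * 100%
Efficiency = (438 - 52) / 438 * 100
Efficiency = 386 / 438 * 100
Efficiency = 88.13%


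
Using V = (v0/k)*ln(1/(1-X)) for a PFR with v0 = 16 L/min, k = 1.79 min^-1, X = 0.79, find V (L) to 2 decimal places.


V = (v0/k) * ln(1/(1-X))
V = (16/1.79) * ln(1/(1-0.79))
V = 8.938547 * ln(4.761905)
V = 8.938547 * 1.560648
V = 13.95 L


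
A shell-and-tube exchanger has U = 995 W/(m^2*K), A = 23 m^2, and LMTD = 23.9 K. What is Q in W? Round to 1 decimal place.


Q = U * A * LMTD
Q = 995 * 23 * 23.9
Q = 546951.5 W


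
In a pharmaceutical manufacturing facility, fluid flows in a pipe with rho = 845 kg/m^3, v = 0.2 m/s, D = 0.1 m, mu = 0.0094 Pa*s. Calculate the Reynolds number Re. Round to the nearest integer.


Re = rho * v * D / mu
Re = 845 * 0.2 * 0.1 / 0.0094
Re = 16.9 / 0.0094
Re = 1798


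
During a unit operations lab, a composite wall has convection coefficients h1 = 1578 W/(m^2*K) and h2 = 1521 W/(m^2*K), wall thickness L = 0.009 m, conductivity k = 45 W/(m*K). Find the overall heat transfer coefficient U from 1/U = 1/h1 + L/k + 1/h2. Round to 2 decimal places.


1/U = 1/h1 + L/k + 1/h2
1/U = 1/1578 + 0.009/45 + 1/1521
1/U = 0.0006337136 + 0.0002 + 0.0006574622
1/U = 0.0014911758
U = 670.61 W/(m^2*K)


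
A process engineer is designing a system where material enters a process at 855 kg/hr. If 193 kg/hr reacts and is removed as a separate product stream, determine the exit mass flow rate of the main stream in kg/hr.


Steady-state mass balance on the main outlet: F_out = F_in - F_removed
F_out = 855 - 193
F_out = 662 kg/hr


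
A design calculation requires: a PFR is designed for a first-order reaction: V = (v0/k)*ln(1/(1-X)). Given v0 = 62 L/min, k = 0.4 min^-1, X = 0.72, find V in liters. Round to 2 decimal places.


V = (v0/k) * ln(1/(1-X))
V = (62/0.4) * ln(1/(1-0.72))
V = 155.0 * ln(3.571429)
V = 155.0 * 1.272966
V = 197.31 L


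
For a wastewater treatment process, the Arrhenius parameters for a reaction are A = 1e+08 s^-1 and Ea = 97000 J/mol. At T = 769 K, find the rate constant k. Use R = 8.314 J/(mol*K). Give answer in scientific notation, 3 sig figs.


k = A * exp(-Ea/(R*T))
k = 1e+08 * exp(-97000 / (8.314 * 769))
k = 1e+08 * exp(-15.171739)
k = 2.58e+01


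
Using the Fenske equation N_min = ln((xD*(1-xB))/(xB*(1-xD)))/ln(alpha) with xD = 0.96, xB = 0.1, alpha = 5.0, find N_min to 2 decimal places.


N_min = ln((xD*(1-xB))/(xB*(1-xD))) / ln(alpha)
Numerator inside ln: 0.864 / 0.004 = 216.0
ln(216.0) = 5.375278
ln(alpha) = ln(5.0) = 1.609438
N_min = 5.375278 / 1.609438 = 3.34


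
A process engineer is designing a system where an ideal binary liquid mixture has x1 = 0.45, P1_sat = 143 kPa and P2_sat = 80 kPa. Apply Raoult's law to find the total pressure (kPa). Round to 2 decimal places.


P = x1*P1_sat + x2*P2_sat
x2 = 1 - x1 = 1 - 0.45 = 0.55
P = 0.45*143 + 0.55*80
P = 64.35 + 44.0
P = 108.35 kPa


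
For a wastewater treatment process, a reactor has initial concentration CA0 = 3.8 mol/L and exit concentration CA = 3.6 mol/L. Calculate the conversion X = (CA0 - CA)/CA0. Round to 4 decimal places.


X = (CA0 - CA) / CA0
X = (3.8 - 3.6) / 3.8
X = 0.2 / 3.8
X = 0.0526


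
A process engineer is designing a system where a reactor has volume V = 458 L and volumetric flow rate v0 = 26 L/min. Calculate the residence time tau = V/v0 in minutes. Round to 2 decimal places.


tau = V / v0
tau = 458 / 26
tau = 17.62 min


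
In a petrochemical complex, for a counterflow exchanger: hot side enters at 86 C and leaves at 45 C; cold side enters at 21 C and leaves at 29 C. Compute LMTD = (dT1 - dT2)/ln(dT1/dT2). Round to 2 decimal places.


dT1 = Th_in - Tc_out = 86 - 29 = 57
dT2 = Th_out - Tc_in = 45 - 21 = 24
LMTD = (dT1 - dT2) / ln(dT1/dT2)
LMTD = (57 - 24) / ln(57/24)
LMTD = 38.15 K


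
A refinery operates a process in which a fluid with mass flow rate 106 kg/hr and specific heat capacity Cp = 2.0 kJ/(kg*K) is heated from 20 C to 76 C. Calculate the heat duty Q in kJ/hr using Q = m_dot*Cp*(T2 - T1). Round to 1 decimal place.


Q = m_dot * Cp * (T2 - T1)
Q = 106 * 2.0 * (76 - 20)
Q = 106 * 2.0 * 56
Q = 11872.0 kJ/hr


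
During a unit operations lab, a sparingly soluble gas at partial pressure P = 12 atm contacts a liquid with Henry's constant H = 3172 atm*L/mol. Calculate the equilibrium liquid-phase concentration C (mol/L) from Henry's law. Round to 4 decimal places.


C = P / H
C = 12 / 3172
C = 0.0038 mol/L


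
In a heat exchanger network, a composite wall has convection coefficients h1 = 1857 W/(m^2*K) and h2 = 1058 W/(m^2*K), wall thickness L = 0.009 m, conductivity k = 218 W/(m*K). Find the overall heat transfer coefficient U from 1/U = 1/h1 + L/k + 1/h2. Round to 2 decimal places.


1/U = 1/h1 + L/k + 1/h2
1/U = 1/1857 + 0.009/218 + 1/1058
1/U = 0.000538503 + 4.12844e-05 + 0.0009451796
1/U = 0.001524967
U = 655.75 W/(m^2*K)


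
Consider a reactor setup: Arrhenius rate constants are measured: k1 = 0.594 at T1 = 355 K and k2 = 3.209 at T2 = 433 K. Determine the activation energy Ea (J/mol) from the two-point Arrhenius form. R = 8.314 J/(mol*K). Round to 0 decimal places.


Ea = R * ln(k2/k1) / (1/T1 - 1/T2)
ln(k2/k1) = ln(3.209/0.594) = 1.6868353
1/T1 - 1/T2 = 1/355 - 1/433 = 0.000507432586
Ea = 8.314 * 1.6868353 / 0.000507432586
Ea = 27638 J/mol


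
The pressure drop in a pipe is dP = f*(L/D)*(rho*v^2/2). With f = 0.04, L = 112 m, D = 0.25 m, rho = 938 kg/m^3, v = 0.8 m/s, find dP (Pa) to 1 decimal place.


dP = f * (L/D) * (rho*v^2/2)
dP = 0.04 * (112/0.25) * (938*0.8^2/2)
L/D = 448.0
rho*v^2/2 = 938*0.64/2 = 300.16
dP = 0.04 * 448.0 * 300.16
dP = 5378.9 Pa


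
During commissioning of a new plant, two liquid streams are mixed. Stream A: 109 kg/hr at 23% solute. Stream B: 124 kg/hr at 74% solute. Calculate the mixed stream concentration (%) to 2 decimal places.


Mass balance on solute: F1*x1 + F2*x2 = F3*x3
F3 = F1 + F2 = 109 + 124 = 233 kg/hr
x3 = (F1*x1 + F2*x2)/F3
x3 = (109*0.23 + 124*0.74) / 233
x3 = 50.14%


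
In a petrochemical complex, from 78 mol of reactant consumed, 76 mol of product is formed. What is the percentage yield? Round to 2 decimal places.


Yield = (moles product / moles consumed) * 100%
Yield = (76 / 78) * 100
Yield = 0.9744 * 100
Yield = 97.44%


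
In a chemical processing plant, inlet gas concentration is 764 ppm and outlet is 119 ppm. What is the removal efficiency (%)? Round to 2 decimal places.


Efficiency = (G_in - G_out) / G_in * 100%
Efficiency = (764 - 119) / 764 * 100
Efficiency = 645 / 764 * 100
Efficiency = 84.42%


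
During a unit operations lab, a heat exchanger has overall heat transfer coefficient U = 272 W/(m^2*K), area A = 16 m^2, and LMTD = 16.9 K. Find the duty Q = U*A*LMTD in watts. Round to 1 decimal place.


Q = U * A * LMTD
Q = 272 * 16 * 16.9
Q = 73548.8 W


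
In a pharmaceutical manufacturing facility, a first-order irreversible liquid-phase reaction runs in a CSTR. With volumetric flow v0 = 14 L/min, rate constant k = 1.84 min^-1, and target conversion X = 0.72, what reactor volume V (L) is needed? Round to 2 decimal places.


V = v0 * X / (k * (1 - X))
V = 14 * 0.72 / (1.84 * (1 - 0.72))
V = 10.08 / (1.84 * 0.28)
V = 10.08 / 0.5152
V = 19.57 L


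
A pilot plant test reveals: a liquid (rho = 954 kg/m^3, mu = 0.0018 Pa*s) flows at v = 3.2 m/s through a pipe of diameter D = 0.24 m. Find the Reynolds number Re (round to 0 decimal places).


Re = rho * v * D / mu
Re = 954 * 3.2 * 0.24 / 0.0018
Re = 732.672 / 0.0018
Re = 407040


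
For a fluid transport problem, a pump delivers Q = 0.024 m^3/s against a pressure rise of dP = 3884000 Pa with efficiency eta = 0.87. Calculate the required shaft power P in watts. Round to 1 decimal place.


P = Q * dP / eta
P = 0.024 * 3884000 / 0.87
P = 93216.0 / 0.87
P = 107144.8 W


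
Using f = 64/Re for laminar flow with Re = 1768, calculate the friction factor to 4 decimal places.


f = 64 / Re
f = 64 / 1768
f = 0.0362


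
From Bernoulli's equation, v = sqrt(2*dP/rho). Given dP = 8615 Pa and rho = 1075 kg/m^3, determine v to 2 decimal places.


v = sqrt(2*dP/rho)
v = sqrt(2*8615/1075)
v = sqrt(16.027907)
v = 4.00 m/s


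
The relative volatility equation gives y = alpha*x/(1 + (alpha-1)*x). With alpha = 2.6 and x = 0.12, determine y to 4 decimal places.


y = alpha*x / (1 + (alpha-1)*x)
y = 2.6*0.12 / (1 + (2.6-1)*0.12)
y = 0.312 / (1 + 0.192)
y = 0.312 / 1.192
y = 0.2617


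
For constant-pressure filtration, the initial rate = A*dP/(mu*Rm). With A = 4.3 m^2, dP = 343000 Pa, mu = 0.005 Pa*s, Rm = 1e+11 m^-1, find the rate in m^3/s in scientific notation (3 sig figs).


rate = A * dP / (mu * Rm)
rate = 4.3 * 343000 / (0.005 * 1e+11)
rate = 1474900.0 / 5.000e+08
rate = 2.95e-03 m^3/s


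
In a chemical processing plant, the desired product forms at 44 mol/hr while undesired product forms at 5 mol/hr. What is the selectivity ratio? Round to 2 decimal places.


S = desired product rate / undesired product rate
S = 44 / 5
S = 8.80


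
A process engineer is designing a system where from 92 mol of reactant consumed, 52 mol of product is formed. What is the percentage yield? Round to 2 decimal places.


Yield = (moles product / moles consumed) * 100%
Yield = (52 / 92) * 100
Yield = 0.5652 * 100
Yield = 56.52%


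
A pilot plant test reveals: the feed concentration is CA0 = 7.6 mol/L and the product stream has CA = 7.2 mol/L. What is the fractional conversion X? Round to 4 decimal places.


X = (CA0 - CA) / CA0
X = (7.6 - 7.2) / 7.6
X = 0.4 / 7.6
X = 0.0526


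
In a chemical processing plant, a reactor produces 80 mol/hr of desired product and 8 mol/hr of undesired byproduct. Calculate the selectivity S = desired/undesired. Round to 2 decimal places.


S = desired product rate / undesired product rate
S = 80 / 8
S = 10.00


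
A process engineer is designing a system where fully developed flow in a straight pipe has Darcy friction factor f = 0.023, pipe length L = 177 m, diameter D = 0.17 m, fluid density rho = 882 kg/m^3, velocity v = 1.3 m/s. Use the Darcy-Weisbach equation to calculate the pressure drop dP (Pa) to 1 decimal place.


dP = f * (L/D) * (rho*v^2/2)
dP = 0.023 * (177/0.17) * (882*1.3^2/2)
L/D = 1041.17647059
rho*v^2/2 = 882*1.69/2 = 745.29
dP = 0.023 * 1041.17647059 * 745.29
dP = 17847.5 Pa


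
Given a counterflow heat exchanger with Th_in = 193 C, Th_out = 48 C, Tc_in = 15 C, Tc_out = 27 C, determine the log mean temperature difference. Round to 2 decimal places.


dT1 = Th_in - Tc_out = 193 - 27 = 166
dT2 = Th_out - Tc_in = 48 - 15 = 33
LMTD = (dT1 - dT2) / ln(dT1/dT2)
LMTD = (166 - 33) / ln(166/33)
LMTD = 82.33 K


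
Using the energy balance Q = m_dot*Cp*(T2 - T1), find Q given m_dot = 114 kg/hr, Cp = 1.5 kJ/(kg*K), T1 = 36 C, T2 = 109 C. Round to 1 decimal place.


Q = m_dot * Cp * (T2 - T1)
Q = 114 * 1.5 * (109 - 36)
Q = 114 * 1.5 * 73
Q = 12483.0 kJ/hr


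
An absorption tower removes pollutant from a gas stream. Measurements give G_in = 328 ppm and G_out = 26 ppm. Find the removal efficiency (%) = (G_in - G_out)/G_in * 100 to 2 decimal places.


Efficiency = (G_in - G_out) / G_in * 100%
Efficiency = (328 - 26) / 328 * 100
Efficiency = 302 / 328 * 100
Efficiency = 92.07%


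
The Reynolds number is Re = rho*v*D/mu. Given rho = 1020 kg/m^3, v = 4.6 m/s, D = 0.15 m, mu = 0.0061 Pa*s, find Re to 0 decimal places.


Re = rho * v * D / mu
Re = 1020 * 4.6 * 0.15 / 0.0061
Re = 703.8 / 0.0061
Re = 115377


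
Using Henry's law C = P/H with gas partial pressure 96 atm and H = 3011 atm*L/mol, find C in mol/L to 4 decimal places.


C = P / H
C = 96 / 3011
C = 0.0319 mol/L


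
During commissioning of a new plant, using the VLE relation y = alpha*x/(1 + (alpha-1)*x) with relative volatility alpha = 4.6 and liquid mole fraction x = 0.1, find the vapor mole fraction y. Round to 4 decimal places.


y = alpha*x / (1 + (alpha-1)*x)
y = 4.6*0.1 / (1 + (4.6-1)*0.1)
y = 0.46 / (1 + 0.36)
y = 0.46 / 1.36
y = 0.3382


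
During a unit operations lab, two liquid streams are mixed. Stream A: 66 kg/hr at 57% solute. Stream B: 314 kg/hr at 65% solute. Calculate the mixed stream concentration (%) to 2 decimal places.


Mass balance on solute: F1*x1 + F2*x2 = F3*x3
F3 = F1 + F2 = 66 + 314 = 380 kg/hr
x3 = (F1*x1 + F2*x2)/F3
x3 = (66*0.57 + 314*0.65) / 380
x3 = 63.61%


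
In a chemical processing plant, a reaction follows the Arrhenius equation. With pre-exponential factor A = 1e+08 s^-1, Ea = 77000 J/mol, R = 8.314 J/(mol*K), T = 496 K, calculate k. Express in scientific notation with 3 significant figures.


k = A * exp(-Ea/(R*T))
k = 1e+08 * exp(-77000 / (8.314 * 496))
k = 1e+08 * exp(-18.672352)
k = 7.78e-01


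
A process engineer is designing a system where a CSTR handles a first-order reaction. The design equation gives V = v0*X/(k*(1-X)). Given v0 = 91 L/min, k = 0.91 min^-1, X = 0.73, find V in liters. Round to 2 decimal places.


V = v0 * X / (k * (1 - X))
V = 91 * 0.73 / (0.91 * (1 - 0.73))
V = 66.43 / (0.91 * 0.27)
V = 66.43 / 0.2457
V = 270.37 L


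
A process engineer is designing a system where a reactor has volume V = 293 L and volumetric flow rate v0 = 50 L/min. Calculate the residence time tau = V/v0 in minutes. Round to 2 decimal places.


tau = V / v0
tau = 293 / 50
tau = 5.86 min


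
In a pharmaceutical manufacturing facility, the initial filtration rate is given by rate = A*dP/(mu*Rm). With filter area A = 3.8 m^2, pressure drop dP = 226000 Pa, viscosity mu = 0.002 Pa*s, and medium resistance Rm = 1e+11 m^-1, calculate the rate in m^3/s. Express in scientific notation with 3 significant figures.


rate = A * dP / (mu * Rm)
rate = 3.8 * 226000 / (0.002 * 1e+11)
rate = 858800.0 / 2.000e+08
rate = 4.29e-03 m^3/s


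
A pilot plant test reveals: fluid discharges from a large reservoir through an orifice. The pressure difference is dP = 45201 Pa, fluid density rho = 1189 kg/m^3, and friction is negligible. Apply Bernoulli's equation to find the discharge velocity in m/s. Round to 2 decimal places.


v = sqrt(2*dP/rho)
v = sqrt(2*45201/1189)
v = sqrt(76.03196)
v = 8.72 m/s


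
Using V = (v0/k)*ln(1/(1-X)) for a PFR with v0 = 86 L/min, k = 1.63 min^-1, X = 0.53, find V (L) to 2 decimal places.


V = (v0/k) * ln(1/(1-X))
V = (86/1.63) * ln(1/(1-0.53))
V = 52.760736 * ln(2.12766)
V = 52.760736 * 0.755023
V = 39.84 L


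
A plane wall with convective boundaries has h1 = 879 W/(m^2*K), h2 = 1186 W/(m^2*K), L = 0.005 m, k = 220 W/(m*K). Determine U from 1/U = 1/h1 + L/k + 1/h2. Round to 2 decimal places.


1/U = 1/h1 + L/k + 1/h2
1/U = 1/879 + 0.005/220 + 1/1186
1/U = 0.0011376564 + 2.27273e-05 + 0.0008431703
1/U = 0.002003554
U = 499.11 W/(m^2*K)


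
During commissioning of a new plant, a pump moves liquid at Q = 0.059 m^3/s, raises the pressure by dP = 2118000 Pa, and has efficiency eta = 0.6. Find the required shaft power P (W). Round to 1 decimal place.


P = Q * dP / eta
P = 0.059 * 2118000 / 0.6
P = 124962.0 / 0.6
P = 208270.0 W


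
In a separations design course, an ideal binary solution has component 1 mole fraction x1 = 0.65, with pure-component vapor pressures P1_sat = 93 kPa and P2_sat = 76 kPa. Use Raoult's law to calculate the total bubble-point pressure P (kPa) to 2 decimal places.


P = x1*P1_sat + x2*P2_sat
x2 = 1 - x1 = 1 - 0.65 = 0.35
P = 0.65*93 + 0.35*76
P = 60.45 + 26.6
P = 87.05 kPa


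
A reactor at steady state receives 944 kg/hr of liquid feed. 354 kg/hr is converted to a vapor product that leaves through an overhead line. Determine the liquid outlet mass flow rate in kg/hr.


Steady-state mass balance on the main outlet: F_out = F_in - F_removed
F_out = 944 - 354
F_out = 590 kg/hr


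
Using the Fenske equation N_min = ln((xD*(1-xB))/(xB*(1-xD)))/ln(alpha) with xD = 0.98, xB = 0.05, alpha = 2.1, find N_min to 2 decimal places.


N_min = ln((xD*(1-xB))/(xB*(1-xD))) / ln(alpha)
Numerator inside ln: 0.931 / 0.001 = 931.0
ln(931.0) = 6.836259
ln(alpha) = ln(2.1) = 0.741937
N_min = 6.836259 / 0.741937 = 9.21


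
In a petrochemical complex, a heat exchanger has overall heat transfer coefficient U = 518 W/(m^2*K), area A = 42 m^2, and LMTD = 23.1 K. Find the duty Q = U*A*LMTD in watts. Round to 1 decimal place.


Q = U * A * LMTD
Q = 518 * 42 * 23.1
Q = 502563.6 W


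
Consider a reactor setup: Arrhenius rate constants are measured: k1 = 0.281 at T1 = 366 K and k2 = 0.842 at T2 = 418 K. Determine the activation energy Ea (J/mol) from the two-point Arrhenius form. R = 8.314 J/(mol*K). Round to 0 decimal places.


Ea = R * ln(k2/k1) / (1/T1 - 1/T2)
ln(k2/k1) = ln(0.842/0.281) = 1.0974253
1/T1 - 1/T2 = 1/366 - 1/418 = 0.00033989594
Ea = 8.314 * 1.0974253 / 0.00033989594
Ea = 26843 J/mol


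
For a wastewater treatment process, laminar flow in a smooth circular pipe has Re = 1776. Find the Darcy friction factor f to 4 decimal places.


f = 64 / Re
f = 64 / 1776
f = 0.0360


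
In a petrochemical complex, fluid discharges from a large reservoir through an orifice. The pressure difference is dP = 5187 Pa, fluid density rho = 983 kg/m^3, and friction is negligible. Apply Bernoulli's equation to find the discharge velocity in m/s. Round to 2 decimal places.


v = sqrt(2*dP/rho)
v = sqrt(2*5187/983)
v = sqrt(10.553408)
v = 3.25 m/s


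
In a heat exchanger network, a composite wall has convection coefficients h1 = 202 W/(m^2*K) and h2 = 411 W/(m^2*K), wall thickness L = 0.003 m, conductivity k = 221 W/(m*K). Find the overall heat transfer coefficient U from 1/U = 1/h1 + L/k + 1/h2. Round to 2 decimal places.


1/U = 1/h1 + L/k + 1/h2
1/U = 1/202 + 0.003/221 + 1/411
1/U = 0.004950495 + 1.35747e-05 + 0.00243309
1/U = 0.0073971597
U = 135.19 W/(m^2*K)


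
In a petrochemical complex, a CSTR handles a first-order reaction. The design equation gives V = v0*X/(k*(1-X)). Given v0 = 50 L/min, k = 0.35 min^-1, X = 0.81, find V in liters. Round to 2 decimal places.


V = v0 * X / (k * (1 - X))
V = 50 * 0.81 / (0.35 * (1 - 0.81))
V = 40.5 / (0.35 * 0.19)
V = 40.5 / 0.0665
V = 609.02 L


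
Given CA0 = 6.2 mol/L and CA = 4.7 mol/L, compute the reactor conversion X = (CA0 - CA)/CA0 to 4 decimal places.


X = (CA0 - CA) / CA0
X = (6.2 - 4.7) / 6.2
X = 1.5 / 6.2
X = 0.2419


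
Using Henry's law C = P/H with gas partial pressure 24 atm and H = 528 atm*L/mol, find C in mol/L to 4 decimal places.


C = P / H
C = 24 / 528
C = 0.0455 mol/L


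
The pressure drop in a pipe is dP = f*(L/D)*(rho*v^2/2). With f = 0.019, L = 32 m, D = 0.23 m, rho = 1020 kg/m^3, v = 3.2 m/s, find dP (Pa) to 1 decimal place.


dP = f * (L/D) * (rho*v^2/2)
dP = 0.019 * (32/0.23) * (1020*3.2^2/2)
L/D = 139.13043478
rho*v^2/2 = 1020*10.24/2 = 5222.4
dP = 0.019 * 139.13043478 * 5222.4
dP = 13805.3 Pa


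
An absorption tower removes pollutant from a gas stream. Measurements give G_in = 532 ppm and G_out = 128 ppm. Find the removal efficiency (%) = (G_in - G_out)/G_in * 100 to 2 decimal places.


Efficiency = (G_in - G_out) / G_in * 100%
Efficiency = (532 - 128) / 532 * 100
Efficiency = 404 / 532 * 100
Efficiency = 75.94%


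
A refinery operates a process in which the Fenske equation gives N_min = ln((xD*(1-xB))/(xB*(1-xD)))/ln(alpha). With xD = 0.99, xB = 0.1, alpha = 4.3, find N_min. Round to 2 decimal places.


N_min = ln((xD*(1-xB))/(xB*(1-xD))) / ln(alpha)
Numerator inside ln: 0.891 / 0.001 = 891.0
ln(891.0) = 6.792344
ln(alpha) = ln(4.3) = 1.458615
N_min = 6.792344 / 1.458615 = 4.66


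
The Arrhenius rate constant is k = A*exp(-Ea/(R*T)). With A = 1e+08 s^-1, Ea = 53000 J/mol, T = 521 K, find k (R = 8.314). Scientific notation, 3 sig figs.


k = A * exp(-Ea/(R*T))
k = 1e+08 * exp(-53000 / (8.314 * 521))
k = 1e+08 * exp(-12.23568)
k = 4.85e+02


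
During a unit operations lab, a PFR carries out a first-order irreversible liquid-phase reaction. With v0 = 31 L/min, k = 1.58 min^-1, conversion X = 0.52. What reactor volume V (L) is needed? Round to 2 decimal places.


V = (v0/k) * ln(1/(1-X))
V = (31/1.58) * ln(1/(1-0.52))
V = 19.620253 * ln(2.083333)
V = 19.620253 * 0.733969
V = 14.40 L


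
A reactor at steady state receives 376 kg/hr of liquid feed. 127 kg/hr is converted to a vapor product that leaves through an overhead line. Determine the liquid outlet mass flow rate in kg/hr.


Steady-state mass balance on the main outlet: F_out = F_in - F_removed
F_out = 376 - 127
F_out = 249 kg/hr
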